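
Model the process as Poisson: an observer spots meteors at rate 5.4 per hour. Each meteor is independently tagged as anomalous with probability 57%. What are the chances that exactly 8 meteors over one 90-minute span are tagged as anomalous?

0.0506

Thinning: the meteors that are tagged as anomalous themselves form a Poisson process with rate 0.57 × 5.4 = 3.078 per hour.
Over the interval, μ = 3.078 × 1.5 = 4.617 (a 90-minute span = 1.5 hours).
P(N = 8) = e^(−4.617) · 4.617^8/8! ≈ 0.0506.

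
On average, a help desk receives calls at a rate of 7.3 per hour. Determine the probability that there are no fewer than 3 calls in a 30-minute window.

Over the interval, μ = 7.3 × 0.5 = 3.65 (a 30-minute window = 0.5 hours).
P(N ≥ 3) = 1 − P(N ≤ 2) = 1 − Σ_{j=0}^{2} e^(−μ) μ^j/j! ≈ 0.7060.

0.7060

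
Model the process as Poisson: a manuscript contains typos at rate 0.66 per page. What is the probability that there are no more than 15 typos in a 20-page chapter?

Over the interval, μ = 0.66 × 20 = 13.2 (a 20-page chapter = 20 pages).
P(N ≤ 15) = Σ_{j=0}^{15} e^(−μ) μ^j/j! ≈ 0.7456.

0.7456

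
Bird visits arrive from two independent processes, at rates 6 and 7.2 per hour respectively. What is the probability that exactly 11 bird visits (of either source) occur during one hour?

Independent Poisson processes superpose: combined rate λ = 6 + 7.2 = 13.2 per hour.
So μ = 13.2.
P(N = 11) = e^(−13.2) · 13.2^11/11! ≈ 0.0983.

0.0983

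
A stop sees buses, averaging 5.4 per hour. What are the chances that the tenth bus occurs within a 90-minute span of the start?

Over the interval, μ = 5.4 × 1.5 = 8.1 (a 90-minute span = 1.5 hours).
The tenth arrival falls in the interval iff at least 10 events occur there: P(S_10 ≤ t) = P(N ≥ 10) = 1 − P(N ≤ 9) ≈ 0.2959.

0.2959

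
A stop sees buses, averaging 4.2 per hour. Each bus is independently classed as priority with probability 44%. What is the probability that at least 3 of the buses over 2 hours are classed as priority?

Thinning: the buses that are classed as priority themselves form a Poisson process with rate 0.44 × 4.2 = 1.848 per hour.
Over the interval, μ = 1.848 × 2 = 3.696 (2 hours).
P(N ≥ 3) = 1 − P(N ≤ 2) ≈ 0.7139.

0.7139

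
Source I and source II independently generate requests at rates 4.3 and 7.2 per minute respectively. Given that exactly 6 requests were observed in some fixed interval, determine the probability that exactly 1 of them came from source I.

0.2158

Given the total, each event is independently from source I with probability p = λ_I/(λ_I+λ_II) = 4.3/11.5 ≈ 0.3739.
So K ~ Binomial(6, 4.3/11.5): P(K = 1) = C(6,1) · (4.3/11.5)^1 · (7.2/11.5)^5 ≈ 0.2158.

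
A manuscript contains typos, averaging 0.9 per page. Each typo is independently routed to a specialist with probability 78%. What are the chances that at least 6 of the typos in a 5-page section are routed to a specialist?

Thinning: the typos that are routed to a specialist themselves form a Poisson process with rate 0.78 × 0.9 = 0.702 per page.
Over the interval, μ = 0.702 × 5 = 3.51 (a 5-page section = 5 pages).
P(N ≥ 6) = 1 − P(N ≤ 5) ≈ 0.1437.

0.1437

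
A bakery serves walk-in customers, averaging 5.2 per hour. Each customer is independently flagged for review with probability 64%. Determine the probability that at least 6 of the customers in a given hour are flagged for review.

Thinning: the customers that are flagged for review themselves form a Poisson process with rate 0.64 × 5.2 = 3.328 per hour.
So μ = 3.328.
P(N ≥ 6) = 1 − P(N ≤ 5) ≈ 0.1205.

0.1205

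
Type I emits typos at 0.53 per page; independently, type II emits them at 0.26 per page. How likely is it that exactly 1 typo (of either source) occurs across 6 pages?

0.0414

Independent Poisson processes superpose: combined rate λ = 0.53 + 0.26 = 0.79 per page.
Over the interval, μ = 0.79 × 6 = 4.74 (6 pages).
P(N = 1) = e^(−4.74) · 4.74^1/1! ≈ 0.0414.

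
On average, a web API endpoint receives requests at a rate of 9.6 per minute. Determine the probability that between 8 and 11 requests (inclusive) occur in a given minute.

0.4828

With mean μ = 9.6 per minute,
P(8 ≤ N ≤ 11) = Σ_{j=8}^{11} e^(−9.6) · 9.6^j/j! ≈ 0.4828.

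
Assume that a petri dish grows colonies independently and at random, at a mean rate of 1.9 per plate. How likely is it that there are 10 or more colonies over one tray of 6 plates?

Over the interval, μ = 1.9 × 6 = 11.4 (a tray of 6 plates = 6 plates).
P(N ≥ 10) = 1 − P(N ≤ 9) = 1 − Σ_{j=0}^{9} e^(−μ) μ^j/j! ≈ 0.7013.

0.7013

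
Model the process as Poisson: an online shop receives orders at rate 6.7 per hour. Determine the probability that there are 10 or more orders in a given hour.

With mean μ = 6.7 per hour,
P(N ≥ 10) = 1 − P(N ≤ 9) = 1 − Σ_{j=0}^{9} e^(−μ) μ^j/j! ≈ 0.1404.

0.1404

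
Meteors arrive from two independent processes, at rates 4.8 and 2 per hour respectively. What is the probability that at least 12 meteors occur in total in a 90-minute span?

Independent Poisson processes superpose: combined rate λ = 4.8 + 2 = 6.8 per hour.
Over the interval, μ = 6.8 × 1.5 = 10.2 (a 90-minute span = 1.5 hours).
P(N ≥ 12) = 1 − P(N ≤ 11) ≈ 0.3262.

0.3262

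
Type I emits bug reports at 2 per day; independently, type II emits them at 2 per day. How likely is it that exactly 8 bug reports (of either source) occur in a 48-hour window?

0.1396

Independent Poisson processes superpose: combined rate λ = 2 + 2 = 4 per day.
Over the interval, μ = 4 × 2 = 8 (a 48-hour window = 2 days).
P(N = 8) = e^(−8) · 8^8/8! ≈ 0.1396.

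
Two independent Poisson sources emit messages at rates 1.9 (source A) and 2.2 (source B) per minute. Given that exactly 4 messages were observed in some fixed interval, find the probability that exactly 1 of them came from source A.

Given the total, each event is independently from source A with probability p = λ_A/(λ_A+λ_B) = 1.9/4.1 ≈ 0.4634.
So K ~ Binomial(4, 1.9/4.1): P(K = 1) = C(4,1) · (1.9/4.1)^1 · (2.2/4.1)^3 ≈ 0.2864.

0.2864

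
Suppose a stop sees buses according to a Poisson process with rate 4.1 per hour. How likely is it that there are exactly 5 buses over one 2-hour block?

Over the interval, μ = 4.1 × 2 = 8.2 (a 2-hour block = 2 hours).
P(N = 5) = e^(−μ) μ^5/5! = e^(−8.2) · 8.2^5/120 ≈ 0.0849.

0.0849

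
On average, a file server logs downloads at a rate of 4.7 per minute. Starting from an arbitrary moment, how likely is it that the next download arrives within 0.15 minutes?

0.5059

Inter-arrival times are exponential with rate λ = 4.7 per minute.
P(T ≤ 0.15) = 1 − e^(−λt) = 1 − e^(−4.7 × 0.15) = 1 − e^(−0.705) ≈ 0.5059.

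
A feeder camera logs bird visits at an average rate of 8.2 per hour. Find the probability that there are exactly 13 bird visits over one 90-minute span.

Over the interval, μ = 8.2 × 1.5 = 12.3 (a 90-minute span = 1.5 hours).
P(N = 13) = e^(−μ) μ^13/13! = e^(−12.3) · 12.3^13/6227020800 ≈ 0.1078.

0.1078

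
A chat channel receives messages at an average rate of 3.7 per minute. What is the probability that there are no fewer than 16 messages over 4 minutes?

Over the interval, μ = 3.7 × 4 = 14.8 (4 minutes).
P(N ≥ 16) = 1 − P(N ≤ 15) = 1 − Σ_{j=0}^{15} e^(−μ) μ^j/j! ≈ 0.4114.

0.4114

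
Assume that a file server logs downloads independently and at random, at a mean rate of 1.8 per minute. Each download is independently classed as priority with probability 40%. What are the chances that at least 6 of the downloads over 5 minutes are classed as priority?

0.1559

Thinning: the downloads that are classed as priority themselves form a Poisson process with rate 0.4 × 1.8 = 0.72 per minute.
Over the interval, μ = 0.72 × 5 = 3.6 (5 minutes).
P(N ≥ 6) = 1 − P(N ≤ 5) ≈ 0.1559.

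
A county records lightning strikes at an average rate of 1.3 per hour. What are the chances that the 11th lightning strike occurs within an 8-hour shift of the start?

0.4669

Over the interval, μ = 1.3 × 8 = 10.4 (an 8-hour shift = 8 hours).
The 11th arrival falls in the interval iff at least 11 events occur there: P(S_11 ≤ t) = P(N ≥ 11) = 1 − P(N ≤ 10) ≈ 0.4669.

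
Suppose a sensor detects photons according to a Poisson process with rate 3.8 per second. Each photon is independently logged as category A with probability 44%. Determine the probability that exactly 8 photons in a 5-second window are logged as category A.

0.1385

Thinning: the photons that are logged as category A themselves form a Poisson process with rate 0.44 × 3.8 = 1.672 per second.
Over the interval, μ = 1.672 × 5 = 8.36 (a 5-second window = 5 seconds).
P(N = 8) = e^(−8.36) · 8.36^8/8! ≈ 0.1385.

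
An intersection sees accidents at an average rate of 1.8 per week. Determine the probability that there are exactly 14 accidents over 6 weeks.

0.0687

Over the interval, μ = 1.8 × 6 = 10.8 (6 weeks).
P(N = 14) = e^(−μ) μ^14/14! = e^(−10.8) · 10.8^14/87178291200 ≈ 0.0687.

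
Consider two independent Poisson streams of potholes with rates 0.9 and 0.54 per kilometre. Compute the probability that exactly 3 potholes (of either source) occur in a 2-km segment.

Independent Poisson processes superpose: combined rate λ = 0.9 + 0.54 = 1.44 per kilometre.
Over the interval, μ = 1.44 × 2 = 2.88 (a 2-km segment = 2 kilometres).
P(N = 3) = e^(−2.88) · 2.88^3/3! ≈ 0.2235.

0.2235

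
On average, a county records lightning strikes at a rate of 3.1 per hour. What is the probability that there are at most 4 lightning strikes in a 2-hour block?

Over the interval, μ = 3.1 × 2 = 6.2 (a 2-hour block = 2 hours).
P(N ≤ 4) = Σ_{j=0}^{4} e^(−μ) μ^j/j! ≈ 0.2592.

0.2592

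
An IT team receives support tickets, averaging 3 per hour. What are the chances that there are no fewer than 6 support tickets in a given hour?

With mean μ = 3 per hour,
P(N ≥ 6) = 1 − P(N ≤ 5) = 1 − Σ_{j=0}^{5} e^(−μ) μ^j/j! ≈ 0.0839.

0.0839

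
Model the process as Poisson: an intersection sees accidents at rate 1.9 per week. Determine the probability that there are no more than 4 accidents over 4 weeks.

Over the interval, μ = 1.9 × 4 = 7.6 (4 weeks).
P(N ≤ 4) = Σ_{j=0}^{4} e^(−μ) μ^j/j! ≈ 0.1249.

0.1249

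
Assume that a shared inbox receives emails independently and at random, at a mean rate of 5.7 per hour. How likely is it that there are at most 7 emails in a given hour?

With mean μ = 5.7 per hour,
P(N ≤ 7) = Σ_{j=0}^{7} e^(−μ) μ^j/j! ≈ 0.7841.

0.7841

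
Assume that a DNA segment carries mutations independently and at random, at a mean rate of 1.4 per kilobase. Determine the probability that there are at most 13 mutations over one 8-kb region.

0.7624

Over the interval, μ = 1.4 × 8 = 11.2 (an 8-kb region = 8 kilobases).
P(N ≤ 13) = Σ_{j=0}^{13} e^(−μ) μ^j/j! ≈ 0.7624.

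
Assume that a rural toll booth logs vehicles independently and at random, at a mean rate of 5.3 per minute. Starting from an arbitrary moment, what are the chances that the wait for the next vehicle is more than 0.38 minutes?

0.1335

The wait for the next event is exponential with rate λ = 5.3 per minute.
P(T > 0.38) = e^(−λt) = e^(−5.3 × 0.38) = e^(−2.014) ≈ 0.1335.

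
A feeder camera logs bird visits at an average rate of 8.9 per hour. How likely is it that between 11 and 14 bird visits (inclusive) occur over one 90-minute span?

Over the interval, μ = 8.9 × 1.5 = 13.35 (a 90-minute span = 1.5 hours).
P(11 ≤ N ≤ 14) = Σ_{j=11}^{14} e^(−13.35) · 13.35^j/j! ≈ 0.4161.

0.4161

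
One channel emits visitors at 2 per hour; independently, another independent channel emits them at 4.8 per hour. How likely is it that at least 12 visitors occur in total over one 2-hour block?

0.7048

Independent Poisson processes superpose: combined rate λ = 2 + 4.8 = 6.8 per hour.
Over the interval, μ = 6.8 × 2 = 13.6 (a 2-hour block = 2 hours).
P(N ≥ 12) = 1 − P(N ≤ 11) ≈ 0.7048.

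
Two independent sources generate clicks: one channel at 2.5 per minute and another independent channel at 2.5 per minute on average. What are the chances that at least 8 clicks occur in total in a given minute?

Independent Poisson processes superpose: combined rate λ = 2.5 + 2.5 = 5 per minute.
So μ = 5.
P(N ≥ 8) = 1 − P(N ≤ 7) ≈ 0.1334.

0.1334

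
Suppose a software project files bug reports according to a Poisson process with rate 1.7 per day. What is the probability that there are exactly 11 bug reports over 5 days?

0.0853

Over the interval, μ = 1.7 × 5 = 8.5 (5 days).
P(N = 11) = e^(−μ) μ^11/11! = e^(−8.5) · 8.5^11/39916800 ≈ 0.0853.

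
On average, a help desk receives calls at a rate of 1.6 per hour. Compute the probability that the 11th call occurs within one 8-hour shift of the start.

0.7307

Over the interval, μ = 1.6 × 8 = 12.8 (an 8-hour shift = 8 hours).
The 11th arrival falls in the interval iff at least 11 events occur there: P(S_11 ≤ t) = P(N ≥ 11) = 1 − P(N ≤ 10) ≈ 0.7307.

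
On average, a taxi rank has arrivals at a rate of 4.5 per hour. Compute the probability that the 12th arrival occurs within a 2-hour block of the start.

Over the interval, μ = 4.5 × 2 = 9 (a 2-hour block = 2 hours).
The 12th arrival falls in the interval iff at least 12 events occur there: P(S_12 ≤ t) = P(N ≥ 12) = 1 − P(N ≤ 11) ≈ 0.1970.

0.1970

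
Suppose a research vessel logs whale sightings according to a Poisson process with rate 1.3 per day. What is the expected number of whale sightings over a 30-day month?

39

E[N] = λt = 1.3 × 30 = 39 (a 30-day month = 30 days).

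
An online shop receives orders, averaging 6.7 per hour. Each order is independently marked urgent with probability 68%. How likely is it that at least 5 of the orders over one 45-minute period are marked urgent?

Thinning: the orders that are marked urgent themselves form a Poisson process with rate 0.68 × 6.7 = 4.556 per hour.
Over the interval, μ = 4.556 × 0.75 = 3.417 (a 45-minute period = 0.75 hours).
P(N ≥ 5) = 1 − P(N ≤ 4) ≈ 0.2590.

0.2590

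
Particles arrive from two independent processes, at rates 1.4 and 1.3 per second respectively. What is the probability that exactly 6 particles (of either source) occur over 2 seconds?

0.1555

Independent Poisson processes superpose: combined rate λ = 1.4 + 1.3 = 2.7 per second.
Over the interval, μ = 2.7 × 2 = 5.4 (2 seconds).
P(N = 6) = e^(−5.4) · 5.4^6/6! ≈ 0.1555.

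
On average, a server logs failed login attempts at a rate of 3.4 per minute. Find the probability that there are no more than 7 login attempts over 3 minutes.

Over the interval, μ = 3.4 × 3 = 10.2 (3 minutes).
P(N ≤ 7) = Σ_{j=0}^{7} e^(−μ) μ^j/j! ≈ 0.2027.

0.2027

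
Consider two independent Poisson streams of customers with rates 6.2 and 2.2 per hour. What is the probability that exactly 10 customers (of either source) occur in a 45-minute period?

0.0498

Independent Poisson processes superpose: combined rate λ = 6.2 + 2.2 = 8.4 per hour.
Over the interval, μ = 8.4 × 0.75 = 6.3 (a 45-minute period = 0.75 hours).
P(N = 10) = e^(−6.3) · 6.3^10/10! ≈ 0.0498.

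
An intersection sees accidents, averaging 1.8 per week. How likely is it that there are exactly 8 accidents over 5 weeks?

0.1318

Over the interval, μ = 1.8 × 5 = 9 (5 weeks).
P(N = 8) = e^(−μ) μ^8/8! = e^(−9) · 9^8/40320 ≈ 0.1318.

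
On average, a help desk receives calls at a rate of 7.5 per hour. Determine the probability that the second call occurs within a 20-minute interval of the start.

0.7127

Over the interval, μ = 7.5 × 1/3 = 2.5 (a 20-minute interval = 1/3 hours).
The second arrival falls in the interval iff at least 2 events occur there: P(S_2 ≤ t) = P(N ≥ 2) = 1 − P(N ≤ 1) ≈ 0.7127.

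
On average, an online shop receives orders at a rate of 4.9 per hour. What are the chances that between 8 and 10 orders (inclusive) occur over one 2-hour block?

0.3693

Over the interval, μ = 4.9 × 2 = 9.8 (a 2-hour block = 2 hours).
P(8 ≤ N ≤ 10) = Σ_{j=8}^{10} e^(−9.8) · 9.8^j/j! ≈ 0.3693.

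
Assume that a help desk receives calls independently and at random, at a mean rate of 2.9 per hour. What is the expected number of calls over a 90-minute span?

E[N] = λt = 2.9 × 1.5 = 4.35 (a 90-minute span = 1.5 hours).

4.35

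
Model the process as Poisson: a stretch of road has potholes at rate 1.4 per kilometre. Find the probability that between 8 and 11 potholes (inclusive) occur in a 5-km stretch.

0.3479

Over the interval, μ = 1.4 × 5 = 7 (a 5-km stretch = 5 kilometres).
P(8 ≤ N ≤ 11) = Σ_{j=8}^{11} e^(−7) · 7^j/j! ≈ 0.3479.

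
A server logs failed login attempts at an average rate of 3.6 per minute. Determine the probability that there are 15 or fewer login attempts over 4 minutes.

Over the interval, μ = 3.6 × 4 = 14.4 (4 minutes).
P(N ≤ 15) = Σ_{j=0}^{15} e^(−μ) μ^j/j! ≈ 0.6293.

0.6293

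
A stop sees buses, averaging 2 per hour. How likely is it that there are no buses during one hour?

0.1353

With mean μ = 2 per hour,
P(N = 0) = e^(−μ) μ^0/0! = e^(−2) · 2^0/1 ≈ 0.1353.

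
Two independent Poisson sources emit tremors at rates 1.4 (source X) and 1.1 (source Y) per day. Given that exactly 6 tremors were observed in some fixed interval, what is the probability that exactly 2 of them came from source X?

0.1763

Given the total, each event is independently from source X with probability p = λ_X/(λ_X+λ_Y) = 1.4/2.5 = 0.5600.
So K ~ Binomial(6, 1.4/2.5): P(K = 2) = C(6,2) · (1.4/2.5)^2 · (1.1/2.5)^4 ≈ 0.1763.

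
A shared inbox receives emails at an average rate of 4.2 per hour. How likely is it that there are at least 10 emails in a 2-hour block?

0.3341

Over the interval, μ = 4.2 × 2 = 8.4 (a 2-hour block = 2 hours).
P(N ≥ 10) = 1 − P(N ≤ 9) = 1 − Σ_{j=0}^{9} e^(−μ) μ^j/j! ≈ 0.3341.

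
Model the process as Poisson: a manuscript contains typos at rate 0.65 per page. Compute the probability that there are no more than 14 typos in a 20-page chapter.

0.6751

Over the interval, μ = 0.65 × 20 = 13 (a 20-page chapter = 20 pages).
P(N ≤ 14) = Σ_{j=0}^{14} e^(−μ) μ^j/j! ≈ 0.6751.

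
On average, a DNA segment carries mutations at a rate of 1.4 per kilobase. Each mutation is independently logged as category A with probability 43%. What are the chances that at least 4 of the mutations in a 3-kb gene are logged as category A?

Thinning: the mutations that are logged as category A themselves form a Poisson process with rate 0.43 × 1.4 = 0.602 per kilobase.
Over the interval, μ = 0.602 × 3 = 1.806 (a 3-kb gene = 3 kilobases).
P(N ≥ 4) = 1 − P(N ≤ 3) ≈ 0.1097.

0.1097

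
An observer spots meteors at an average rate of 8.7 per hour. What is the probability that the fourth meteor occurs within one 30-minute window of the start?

Over the interval, μ = 8.7 × 0.5 = 4.35 (a 30-minute window = 0.5 hours).
The fourth arrival falls in the interval iff at least 4 events occur there: P(S_4 ≤ t) = P(N ≥ 4) = 1 − P(N ≤ 3) ≈ 0.6318.

0.6318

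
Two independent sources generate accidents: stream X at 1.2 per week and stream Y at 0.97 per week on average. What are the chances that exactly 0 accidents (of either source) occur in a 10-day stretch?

Independent Poisson processes superpose: combined rate λ = 1.2 + 0.97 = 2.17 per week.
Over the interval, μ = 2.17 × 10/7 = 3.1 (a 10-day stretch = 10/7 weeks).
P(N = 0) = e^(−3.1) · 3.1^0/0! ≈ 0.0450.

0.0450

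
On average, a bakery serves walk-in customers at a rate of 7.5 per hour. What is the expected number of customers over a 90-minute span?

E[N] = λt = 7.5 × 1.5 = 11.25 (a 90-minute span = 1.5 hours).

11.25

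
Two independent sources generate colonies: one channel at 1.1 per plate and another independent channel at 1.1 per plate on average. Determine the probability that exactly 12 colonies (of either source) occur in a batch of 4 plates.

0.0679

Independent Poisson processes superpose: combined rate λ = 1.1 + 1.1 = 2.2 per plate.
Over the interval, μ = 2.2 × 4 = 8.8 (a batch of 4 plates = 4 plates).
P(N = 12) = e^(−8.8) · 8.8^12/12! ≈ 0.0679.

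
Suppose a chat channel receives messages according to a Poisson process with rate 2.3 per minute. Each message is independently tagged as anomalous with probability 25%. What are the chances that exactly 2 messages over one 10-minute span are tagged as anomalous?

Thinning: the messages that are tagged as anomalous themselves form a Poisson process with rate 0.25 × 2.3 = 0.575 per minute.
Over the interval, μ = 0.575 × 10 = 5.75 (a 10-minute span = 10 minutes).
P(N = 2) = e^(−5.75) · 5.75^2/2! ≈ 0.0526.

0.0526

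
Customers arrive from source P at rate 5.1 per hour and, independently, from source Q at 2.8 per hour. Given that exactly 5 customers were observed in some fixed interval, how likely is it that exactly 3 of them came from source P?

Given the total, each event is independently from source P with probability p = λ_P/(λ_P+λ_Q) = 5.1/7.9 ≈ 0.6456.
So K ~ Binomial(5, 5.1/7.9): P(K = 3) = C(5,3) · (5.1/7.9)^3 · (2.8/7.9)^2 ≈ 0.3380.

0.3380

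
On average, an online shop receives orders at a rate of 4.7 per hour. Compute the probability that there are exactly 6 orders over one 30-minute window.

0.0223

Over the interval, μ = 4.7 × 0.5 = 2.35 (a 30-minute window = 0.5 hours).
P(N = 6) = e^(−μ) μ^6/6! = e^(−2.35) · 2.35^6/720 ≈ 0.0223.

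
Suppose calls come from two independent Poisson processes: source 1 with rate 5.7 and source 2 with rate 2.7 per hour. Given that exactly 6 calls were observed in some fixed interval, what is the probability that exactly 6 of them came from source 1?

Given the total, each event is independently from source 1 with probability p = λ_1/(λ_1+λ_2) = 5.7/8.4 ≈ 0.6786.
So K ~ Binomial(6, 5.7/8.4): P(K = 6) = C(6,6) · (5.7/8.4)^6 · (2.7/8.4)^0 ≈ 0.0976.

0.0976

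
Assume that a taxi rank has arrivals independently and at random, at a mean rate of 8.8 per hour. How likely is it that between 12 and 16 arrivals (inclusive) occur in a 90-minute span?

Over the interval, μ = 8.8 × 1.5 = 13.2 (a 90-minute span = 1.5 hours).
P(12 ≤ N ≤ 16) = Σ_{j=12}^{16} e^(−13.2) · 13.2^j/j! ≈ 0.4876.

0.4876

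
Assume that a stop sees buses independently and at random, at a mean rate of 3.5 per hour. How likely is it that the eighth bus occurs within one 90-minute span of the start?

Over the interval, μ = 3.5 × 1.5 = 5.25 (a 90-minute span = 1.5 hours).
The eighth arrival falls in the interval iff at least 8 events occur there: P(S_8 ≤ t) = P(N ≥ 8) = 1 − P(N ≤ 7) ≈ 0.1608.

0.1608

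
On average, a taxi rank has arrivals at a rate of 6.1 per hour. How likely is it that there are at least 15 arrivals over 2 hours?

Over the interval, μ = 6.1 × 2 = 12.2 (2 hours).
P(N ≥ 15) = 1 − P(N ≤ 14) = 1 − Σ_{j=0}^{14} e^(−μ) μ^j/j! ≈ 0.2464.

0.2464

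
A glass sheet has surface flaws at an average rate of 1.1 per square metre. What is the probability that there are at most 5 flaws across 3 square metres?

0.8829

Over the interval, μ = 1.1 × 3 = 3.3 (3 square metres).
P(N ≤ 5) = Σ_{j=0}^{5} e^(−μ) μ^j/j! ≈ 0.8829.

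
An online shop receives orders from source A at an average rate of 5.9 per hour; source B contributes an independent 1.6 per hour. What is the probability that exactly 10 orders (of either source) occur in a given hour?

0.0858

Independent Poisson processes superpose: combined rate λ = 5.9 + 1.6 = 7.5 per hour.
So μ = 7.5.
P(N = 10) = e^(−7.5) · 7.5^10/10! ≈ 0.0858.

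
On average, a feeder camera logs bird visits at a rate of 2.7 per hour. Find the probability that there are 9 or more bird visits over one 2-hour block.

0.0973

Over the interval, μ = 2.7 × 2 = 5.4 (a 2-hour block = 2 hours).
P(N ≥ 9) = 1 − P(N ≤ 8) = 1 − Σ_{j=0}^{8} e^(−μ) μ^j/j! ≈ 0.0973.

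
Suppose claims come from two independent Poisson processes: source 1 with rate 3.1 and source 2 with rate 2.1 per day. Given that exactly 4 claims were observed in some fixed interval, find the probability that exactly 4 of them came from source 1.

0.1263

Given the total, each event is independently from source 1 with probability p = λ_1/(λ_1+λ_2) = 3.1/5.2 ≈ 0.5962.
So K ~ Binomial(4, 3.1/5.2): P(K = 4) = C(4,4) · (3.1/5.2)^4 · (2.1/5.2)^0 ≈ 0.1263.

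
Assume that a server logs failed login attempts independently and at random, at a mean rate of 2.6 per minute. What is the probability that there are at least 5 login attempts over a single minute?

0.1226

With mean μ = 2.6 per minute,
P(N ≥ 5) = 1 − P(N ≤ 4) = 1 − Σ_{j=0}^{4} e^(−μ) μ^j/j! ≈ 0.1226.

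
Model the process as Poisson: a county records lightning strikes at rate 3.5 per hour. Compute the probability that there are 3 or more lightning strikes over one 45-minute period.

Over the interval, μ = 3.5 × 0.75 = 2.625 (a 45-minute period = 0.75 hours).
P(N ≥ 3) = 1 − P(N ≤ 2) = 1 − Σ_{j=0}^{2} e^(−μ) μ^j/j! ≈ 0.4878.

0.4878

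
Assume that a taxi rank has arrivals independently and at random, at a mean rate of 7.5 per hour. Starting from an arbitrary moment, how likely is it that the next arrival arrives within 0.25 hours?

0.8466

Inter-arrival times are exponential with rate λ = 7.5 per hour.
P(T ≤ 0.25) = 1 − e^(−λt) = 1 − e^(−7.5 × 0.25) = 1 − e^(−1.875) ≈ 0.8466.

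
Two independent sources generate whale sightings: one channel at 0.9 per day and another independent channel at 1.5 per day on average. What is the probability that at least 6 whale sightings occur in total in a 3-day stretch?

Independent Poisson processes superpose: combined rate λ = 0.9 + 1.5 = 2.4 per day.
Over the interval, μ = 2.4 × 3 = 7.2 (a 3-day stretch = 3 days).
P(N ≥ 6) = 1 − P(N ≤ 5) ≈ 0.7241.

0.7241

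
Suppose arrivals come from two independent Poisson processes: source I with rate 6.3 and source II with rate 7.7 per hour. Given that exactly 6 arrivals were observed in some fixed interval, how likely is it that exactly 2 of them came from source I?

Given the total, each event is independently from source I with probability p = λ_I/(λ_I+λ_II) = 6.3/14 = 0.4500.
So K ~ Binomial(6, 6.3/14): P(K = 2) = C(6,2) · (6.3/14)^2 · (7.7/14)^4 ≈ 0.2780.

0.2780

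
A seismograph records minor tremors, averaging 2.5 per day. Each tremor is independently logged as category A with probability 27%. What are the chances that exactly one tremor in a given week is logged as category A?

0.0419

Thinning: the tremors that are logged as category A themselves form a Poisson process with rate 0.27 × 2.5 = 0.675 per day.
Over the interval, μ = 0.675 × 7 = 4.725 (a week = 7 days).
P(N = 1) = e^(−4.725) · 4.725^1/1! ≈ 0.0419.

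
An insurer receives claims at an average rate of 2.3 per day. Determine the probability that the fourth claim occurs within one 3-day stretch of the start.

Over the interval, μ = 2.3 × 3 = 6.9 (a 3-day stretch = 3 days).
The fourth arrival falls in the interval iff at least 4 events occur there: P(S_4 ≤ t) = P(N ≥ 4) = 1 − P(N ≤ 3) ≈ 0.9129.

0.9129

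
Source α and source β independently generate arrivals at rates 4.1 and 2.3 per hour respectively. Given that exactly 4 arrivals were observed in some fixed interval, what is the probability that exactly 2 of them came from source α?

Given the total, each event is independently from source α with probability p = λ_α/(λ_α+λ_β) = 4.1/6.4 ≈ 0.6406.
So K ~ Binomial(4, 4.1/6.4): P(K = 2) = C(4,2) · (4.1/6.4)^2 · (2.3/6.4)^2 ≈ 0.3180.

0.3180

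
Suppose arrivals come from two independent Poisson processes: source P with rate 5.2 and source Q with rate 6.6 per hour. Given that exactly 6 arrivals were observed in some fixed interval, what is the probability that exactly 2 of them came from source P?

0.2851

Given the total, each event is independently from source P with probability p = λ_P/(λ_P+λ_Q) = 5.2/11.8 ≈ 0.4407.
So K ~ Binomial(6, 5.2/11.8): P(K = 2) = C(6,2) · (5.2/11.8)^2 · (6.6/11.8)^4 ≈ 0.2851.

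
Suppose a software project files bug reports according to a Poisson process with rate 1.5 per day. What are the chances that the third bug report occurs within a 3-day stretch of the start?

Over the interval, μ = 1.5 × 3 = 4.5 (a 3-day stretch = 3 days).
The third arrival falls in the interval iff at least 3 events occur there: P(S_3 ≤ t) = P(N ≥ 3) = 1 − P(N ≤ 2) ≈ 0.8264.

0.8264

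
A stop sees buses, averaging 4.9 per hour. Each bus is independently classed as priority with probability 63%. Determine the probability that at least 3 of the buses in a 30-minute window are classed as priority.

Thinning: the buses that are classed as priority themselves form a Poisson process with rate 0.63 × 4.9 = 3.087 per hour.
Over the interval, μ = 3.087 × 0.5 = 1.5435 (a 30-minute window = 0.5 hours).
P(N ≥ 3) = 1 − P(N ≤ 2) ≈ 0.2021.

0.2021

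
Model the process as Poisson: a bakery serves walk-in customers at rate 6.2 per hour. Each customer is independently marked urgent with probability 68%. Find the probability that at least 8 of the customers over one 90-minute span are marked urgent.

Thinning: the customers that are marked urgent themselves form a Poisson process with rate 0.68 × 6.2 = 4.216 per hour.
Over the interval, μ = 4.216 × 1.5 = 6.324 (a 90-minute span = 1.5 hours).
P(N ≥ 8) = 1 − P(N ≤ 7) ≈ 0.3017.

0.3017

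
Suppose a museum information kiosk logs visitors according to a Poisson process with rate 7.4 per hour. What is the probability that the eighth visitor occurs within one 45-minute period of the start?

0.1967

Over the interval, μ = 7.4 × 0.75 = 5.55 (a 45-minute period = 0.75 hours).
The eighth arrival falls in the interval iff at least 8 events occur there: P(S_8 ≤ t) = P(N ≥ 8) = 1 − P(N ≤ 7) ≈ 0.1967.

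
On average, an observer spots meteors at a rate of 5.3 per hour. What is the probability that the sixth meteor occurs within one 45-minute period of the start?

Over the interval, μ = 5.3 × 0.75 = 3.975 (a 45-minute period = 0.75 hours).
The sixth arrival falls in the interval iff at least 6 events occur there: P(S_6 ≤ t) = P(N ≥ 6) = 1 − P(N ≤ 5) ≈ 0.2110.

0.2110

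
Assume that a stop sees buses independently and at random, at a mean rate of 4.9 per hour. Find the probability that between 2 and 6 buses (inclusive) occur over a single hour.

0.7327

With mean μ = 4.9 per hour,
P(2 ≤ N ≤ 6) = Σ_{j=2}^{6} e^(−4.9) · 4.9^j/j! ≈ 0.7327.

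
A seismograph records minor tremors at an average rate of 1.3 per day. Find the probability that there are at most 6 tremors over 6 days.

Over the interval, μ = 1.3 × 6 = 7.8 (6 days).
P(N ≤ 6) = Σ_{j=0}^{6} e^(−μ) μ^j/j! ≈ 0.3384.

0.3384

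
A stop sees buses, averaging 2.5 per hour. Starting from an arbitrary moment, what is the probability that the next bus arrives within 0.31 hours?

0.5393

Inter-arrival times are exponential with rate λ = 2.5 per hour.
P(T ≤ 0.31) = 1 − e^(−λt) = 1 − e^(−2.5 × 0.31) = 1 − e^(−0.775) ≈ 0.5393.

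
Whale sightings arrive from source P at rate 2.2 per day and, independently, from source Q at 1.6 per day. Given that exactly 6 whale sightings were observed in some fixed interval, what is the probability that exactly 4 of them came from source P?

0.2988

Given the total, each event is independently from source P with probability p = λ_P/(λ_P+λ_Q) = 2.2/3.8 ≈ 0.5789.
So K ~ Binomial(6, 2.2/3.8): P(K = 4) = C(6,4) · (2.2/3.8)^4 · (1.6/3.8)^2 ≈ 0.2988.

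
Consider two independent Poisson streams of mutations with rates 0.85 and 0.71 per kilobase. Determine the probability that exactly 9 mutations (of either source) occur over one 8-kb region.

Independent Poisson processes superpose: combined rate λ = 0.85 + 0.71 = 1.56 per kilobase.
Over the interval, μ = 1.56 × 8 = 12.48 (an 8-kb region = 8 kilobases).
P(N = 9) = e^(−12.48) · 12.48^9/9! ≈ 0.0769.

0.0769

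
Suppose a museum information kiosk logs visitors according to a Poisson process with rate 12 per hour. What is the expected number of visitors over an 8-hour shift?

96

E[N] = λt = 12 × 8 = 96 (an 8-hour shift = 8 hours).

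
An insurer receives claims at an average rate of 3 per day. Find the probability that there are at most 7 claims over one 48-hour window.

0.7440

Over the interval, μ = 3 × 2 = 6 (a 48-hour window = 2 days).
P(N ≤ 7) = Σ_{j=0}^{7} e^(−μ) μ^j/j! ≈ 0.7440.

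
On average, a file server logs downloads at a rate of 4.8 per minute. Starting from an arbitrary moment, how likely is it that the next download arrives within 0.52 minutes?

0.9176

Inter-arrival times are exponential with rate λ = 4.8 per minute.
P(T ≤ 0.52) = 1 − e^(−λt) = 1 − e^(−4.8 × 0.52) = 1 − e^(−2.496) ≈ 0.9176.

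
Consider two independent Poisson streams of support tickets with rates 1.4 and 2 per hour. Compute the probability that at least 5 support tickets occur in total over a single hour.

0.2558

Independent Poisson processes superpose: combined rate λ = 1.4 + 2 = 3.4 per hour.
So μ = 3.4.
P(N ≥ 5) = 1 − P(N ≤ 4) ≈ 0.2558.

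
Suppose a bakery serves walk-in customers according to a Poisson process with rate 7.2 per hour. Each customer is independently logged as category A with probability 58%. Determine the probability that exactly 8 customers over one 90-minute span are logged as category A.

0.1119

Thinning: the customers that are logged as category A themselves form a Poisson process with rate 0.58 × 7.2 = 4.176 per hour.
Over the interval, μ = 4.176 × 1.5 = 6.264 (a 90-minute span = 1.5 hours).
P(N = 8) = e^(−6.264) · 6.264^8/8! ≈ 0.1119.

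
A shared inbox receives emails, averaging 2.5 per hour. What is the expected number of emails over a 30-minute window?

1.25

E[N] = λt = 2.5 × 0.5 = 1.25 (a 30-minute window = 0.5 hours).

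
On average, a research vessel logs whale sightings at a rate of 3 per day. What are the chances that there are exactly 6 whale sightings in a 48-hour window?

Over the interval, μ = 3 × 2 = 6 (a 48-hour window = 2 days).
P(N = 6) = e^(−μ) μ^6/6! = e^(−6) · 6^6/720 ≈ 0.1606.

0.1606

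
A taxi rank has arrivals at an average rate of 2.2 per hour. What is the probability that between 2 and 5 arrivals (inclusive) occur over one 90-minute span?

Over the interval, μ = 2.2 × 1.5 = 3.3 (a 90-minute span = 1.5 hours).
P(2 ≤ N ≤ 5) = Σ_{j=2}^{5} e^(−3.3) · 3.3^j/j! ≈ 0.7243.

0.7243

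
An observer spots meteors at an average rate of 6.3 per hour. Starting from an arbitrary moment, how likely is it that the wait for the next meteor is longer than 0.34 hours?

0.1174

The wait for the next event is exponential with rate λ = 6.3 per hour.
P(T > 0.34) = e^(−λt) = e^(−6.3 × 0.34) = e^(−2.142) ≈ 0.1174.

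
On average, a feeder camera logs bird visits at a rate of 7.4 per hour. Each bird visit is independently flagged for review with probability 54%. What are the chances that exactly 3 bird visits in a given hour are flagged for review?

0.1956

Thinning: the bird visits that are flagged for review themselves form a Poisson process with rate 0.54 × 7.4 = 3.996 per hour.
So μ = 3.996.
P(N = 3) = e^(−3.996) · 3.996^3/3! ≈ 0.1956.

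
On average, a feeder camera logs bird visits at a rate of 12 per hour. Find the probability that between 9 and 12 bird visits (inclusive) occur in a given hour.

0.4209

With mean μ = 12 per hour,
P(9 ≤ N ≤ 12) = Σ_{j=9}^{12} e^(−12) · 12^j/j! ≈ 0.4209.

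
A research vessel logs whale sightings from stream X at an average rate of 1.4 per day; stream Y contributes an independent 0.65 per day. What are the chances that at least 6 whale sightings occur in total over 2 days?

0.2307

Independent Poisson processes superpose: combined rate λ = 1.4 + 0.65 = 2.05 per day.
Over the interval, μ = 2.05 × 2 = 4.1 (2 days).
P(N ≥ 6) = 1 − P(N ≤ 5) ≈ 0.2307.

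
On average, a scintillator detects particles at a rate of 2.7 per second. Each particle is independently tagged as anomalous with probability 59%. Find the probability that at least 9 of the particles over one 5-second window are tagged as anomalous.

0.4026

Thinning: the particles that are tagged as anomalous themselves form a Poisson process with rate 0.59 × 2.7 = 1.593 per second.
Over the interval, μ = 1.593 × 5 = 7.965 (a 5-second window = 5 seconds).
P(N ≥ 9) = 1 − P(N ≤ 8) ≈ 0.4026.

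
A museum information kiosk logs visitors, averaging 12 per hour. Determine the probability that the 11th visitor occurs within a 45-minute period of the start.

0.2940

Over the interval, μ = 12 × 0.75 = 9 (a 45-minute period = 0.75 hours).
The 11th arrival falls in the interval iff at least 11 events occur there: P(S_11 ≤ t) = P(N ≥ 11) = 1 − P(N ≤ 10) ≈ 0.2940.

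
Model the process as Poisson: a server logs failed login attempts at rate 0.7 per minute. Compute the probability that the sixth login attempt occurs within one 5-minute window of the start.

0.1424

Over the interval, μ = 0.7 × 5 = 3.5 (a 5-minute window = 5 minutes).
The sixth arrival falls in the interval iff at least 6 events occur there: P(S_6 ≤ t) = P(N ≥ 6) = 1 − P(N ≤ 5) ≈ 0.1424.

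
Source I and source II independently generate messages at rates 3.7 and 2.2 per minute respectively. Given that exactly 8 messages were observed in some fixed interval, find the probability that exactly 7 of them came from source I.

0.1138

Given the total, each event is independently from source I with probability p = λ_I/(λ_I+λ_II) = 3.7/5.9 ≈ 0.6271.
So K ~ Binomial(8, 3.7/5.9): P(K = 7) = C(8,7) · (3.7/5.9)^7 · (2.2/5.9)^1 ≈ 0.1138.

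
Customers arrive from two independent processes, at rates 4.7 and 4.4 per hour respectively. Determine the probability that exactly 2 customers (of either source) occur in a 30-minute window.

0.1094

Independent Poisson processes superpose: combined rate λ = 4.7 + 4.4 = 9.1 per hour.
Over the interval, μ = 9.1 × 0.5 = 4.55 (a 30-minute window = 0.5 hours).
P(N = 2) = e^(−4.55) · 4.55^2/2! ≈ 0.1094.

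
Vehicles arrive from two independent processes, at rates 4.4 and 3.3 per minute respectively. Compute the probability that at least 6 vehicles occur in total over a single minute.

0.7797

Independent Poisson processes superpose: combined rate λ = 4.4 + 3.3 = 7.7 per minute.
So μ = 7.7.
P(N ≥ 6) = 1 − P(N ≤ 5) ≈ 0.7797.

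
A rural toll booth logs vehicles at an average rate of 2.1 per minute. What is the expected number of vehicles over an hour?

126

E[N] = λt = 2.1 × 60 = 126 (an hour = 60 minutes).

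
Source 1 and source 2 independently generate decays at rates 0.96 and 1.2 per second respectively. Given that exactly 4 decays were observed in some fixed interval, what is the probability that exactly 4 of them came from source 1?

0.0390

Given the total, each event is independently from source 1 with probability p = λ_1/(λ_1+λ_2) = 0.96/2.16 ≈ 0.4444.
So K ~ Binomial(4, 0.96/2.16): P(K = 4) = C(4,4) · (0.96/2.16)^4 · (1.2/2.16)^0 ≈ 0.0390.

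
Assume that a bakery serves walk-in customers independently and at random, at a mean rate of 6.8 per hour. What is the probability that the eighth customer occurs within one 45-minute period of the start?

Over the interval, μ = 6.8 × 0.75 = 5.1 (a 45-minute period = 0.75 hours).
The eighth arrival falls in the interval iff at least 8 events occur there: P(S_8 ≤ t) = P(N ≥ 8) = 1 − P(N ≤ 7) ≈ 0.1440.

0.1440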